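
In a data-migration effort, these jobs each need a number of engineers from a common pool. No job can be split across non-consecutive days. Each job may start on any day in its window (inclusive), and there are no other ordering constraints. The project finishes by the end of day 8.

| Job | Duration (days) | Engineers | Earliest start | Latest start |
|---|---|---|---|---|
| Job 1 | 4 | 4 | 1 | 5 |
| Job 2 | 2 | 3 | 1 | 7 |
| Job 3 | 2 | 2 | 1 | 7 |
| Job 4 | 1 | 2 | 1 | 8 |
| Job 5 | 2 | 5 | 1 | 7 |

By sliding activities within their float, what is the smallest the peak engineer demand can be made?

Early-start (Job 1@1, Job 2@1, Job 3@1, Job 4@1, Job 5@1) gives peak 16: d1:16  d2:14  d3:4  d4:4  d5:0  d6:0  d7:0  d8:0.
Shift Job 2→5, Job 4→3, Job 5→7.
Schedule Job 1@1, Job 2@5, Job 3@1, Job 4@3, Job 5@7: d1:6  d2:6  d3:6  d4:4  d5:3  d6:3  d7:5  d8:5 — peak 6.

6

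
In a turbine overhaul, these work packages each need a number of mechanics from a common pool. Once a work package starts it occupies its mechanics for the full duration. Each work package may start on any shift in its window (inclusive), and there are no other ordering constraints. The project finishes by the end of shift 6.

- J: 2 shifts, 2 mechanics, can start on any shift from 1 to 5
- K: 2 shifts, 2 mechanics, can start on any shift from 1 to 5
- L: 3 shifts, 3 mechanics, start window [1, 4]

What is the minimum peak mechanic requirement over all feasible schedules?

4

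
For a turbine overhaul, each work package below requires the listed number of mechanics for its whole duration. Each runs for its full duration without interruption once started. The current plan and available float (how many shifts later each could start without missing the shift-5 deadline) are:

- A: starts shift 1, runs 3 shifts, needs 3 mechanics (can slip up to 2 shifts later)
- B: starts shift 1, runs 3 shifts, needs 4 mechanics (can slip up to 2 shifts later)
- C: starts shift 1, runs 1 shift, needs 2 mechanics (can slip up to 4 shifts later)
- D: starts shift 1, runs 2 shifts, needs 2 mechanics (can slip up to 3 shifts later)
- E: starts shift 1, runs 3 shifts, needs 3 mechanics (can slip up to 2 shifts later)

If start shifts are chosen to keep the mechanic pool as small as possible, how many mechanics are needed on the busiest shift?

10

Early-start (A@1, B@1, C@1, D@1, E@1) gives peak 14: s1:14  s2:12  s3:10  s4:0  s5:0.
Shift D→4, E→2.
Schedule A@1, B@1, C@1, D@4, E@2: s1:9  s2:10  s3:10  s4:5  s5:2 — peak 10.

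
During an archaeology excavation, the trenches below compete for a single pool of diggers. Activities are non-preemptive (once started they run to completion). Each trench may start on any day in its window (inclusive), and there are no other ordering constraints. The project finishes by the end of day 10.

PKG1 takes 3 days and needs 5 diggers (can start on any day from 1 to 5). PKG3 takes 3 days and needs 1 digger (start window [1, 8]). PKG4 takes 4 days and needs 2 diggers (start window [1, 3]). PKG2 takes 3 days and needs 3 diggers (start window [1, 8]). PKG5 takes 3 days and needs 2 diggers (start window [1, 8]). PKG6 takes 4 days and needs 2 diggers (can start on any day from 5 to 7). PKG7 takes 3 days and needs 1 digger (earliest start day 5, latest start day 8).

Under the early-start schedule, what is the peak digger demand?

Early-start schedule: PKG1@1, PKG3@1, PKG4@1, PKG2@1, PKG5@1, PKG6@5, PKG7@5.
Load per day: day 1: 13, day 2: 13, day 3: 13, day 4: 2, day 5: 3, day 6: 3, day 7: 3, day 8: 2, day 9: 0, day 10: 0.
Peak is 13.

13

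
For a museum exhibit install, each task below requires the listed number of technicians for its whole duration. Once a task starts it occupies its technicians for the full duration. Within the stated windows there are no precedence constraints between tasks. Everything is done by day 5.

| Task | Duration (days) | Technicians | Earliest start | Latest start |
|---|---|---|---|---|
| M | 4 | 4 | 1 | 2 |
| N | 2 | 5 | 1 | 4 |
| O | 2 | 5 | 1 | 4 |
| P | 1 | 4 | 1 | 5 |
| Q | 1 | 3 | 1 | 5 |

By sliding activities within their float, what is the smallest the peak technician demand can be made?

Early-start (M@1, N@1, O@1, P@1, Q@1) gives peak 21: d1:21  d2:14  d3:4  d4:4  d5:0.
Shift O→3, P→5, Q→5.
Schedule M@1, N@1, O@3, P@5, Q@5: d1:9  d2:9  d3:9  d4:9  d5:7 — peak 9.
Total technician-days = 43 over 5 days ⇒ peak ≥ ⌈43/5⌉ = 9, so 9 is optimal.

9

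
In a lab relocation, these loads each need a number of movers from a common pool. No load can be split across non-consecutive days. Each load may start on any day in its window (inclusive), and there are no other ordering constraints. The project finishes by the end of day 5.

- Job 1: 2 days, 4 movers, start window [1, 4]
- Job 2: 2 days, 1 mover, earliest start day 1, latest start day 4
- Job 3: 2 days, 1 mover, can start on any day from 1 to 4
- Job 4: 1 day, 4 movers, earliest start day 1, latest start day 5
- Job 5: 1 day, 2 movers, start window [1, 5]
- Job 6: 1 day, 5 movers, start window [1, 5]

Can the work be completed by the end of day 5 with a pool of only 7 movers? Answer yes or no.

Schedule Job 1@1, Job 2@1, Job 3@3, Job 4@3, Job 5@4, Job 6@5: d1:5  d2:5  d3:5  d4:3  d5:5 — peak 5 ≤ 7.

yes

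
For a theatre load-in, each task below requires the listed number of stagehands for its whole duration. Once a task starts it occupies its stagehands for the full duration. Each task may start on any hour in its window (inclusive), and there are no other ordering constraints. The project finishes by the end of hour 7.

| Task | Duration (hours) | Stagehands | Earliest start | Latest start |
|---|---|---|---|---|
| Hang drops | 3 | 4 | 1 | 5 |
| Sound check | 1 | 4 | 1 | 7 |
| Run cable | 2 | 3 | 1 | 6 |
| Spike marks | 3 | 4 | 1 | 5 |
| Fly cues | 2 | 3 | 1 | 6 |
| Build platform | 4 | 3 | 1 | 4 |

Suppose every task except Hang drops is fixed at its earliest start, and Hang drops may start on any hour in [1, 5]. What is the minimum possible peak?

Hang drops@1: h1:21  h2:17  h3:11  h4:3  h5:0  h6:0  h7:0 → peak 21
Hang drops@2: h1:17  h2:17  h3:11  h4:7  h5:0  h6:0  h7:0 → peak 17
Hang drops@3: h1:17  h2:13  h3:11  h4:7  h5:4  h6:0  h7:0 → peak 17
Hang drops@4: h1:17  h2:13  h3:7  h4:7  h5:4  h6:4  h7:0 → peak 17
Hang drops@5: h1:17  h2:13  h3:7  h4:3  h5:4  h6:4  h7:4 → peak 17
Best is Hang drops@2, peak 17.

17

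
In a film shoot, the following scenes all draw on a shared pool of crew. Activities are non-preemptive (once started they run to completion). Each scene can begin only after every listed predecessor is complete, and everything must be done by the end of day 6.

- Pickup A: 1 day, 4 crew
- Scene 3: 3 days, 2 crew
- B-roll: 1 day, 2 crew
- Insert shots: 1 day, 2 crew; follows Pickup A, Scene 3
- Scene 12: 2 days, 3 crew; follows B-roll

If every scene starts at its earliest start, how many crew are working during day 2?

5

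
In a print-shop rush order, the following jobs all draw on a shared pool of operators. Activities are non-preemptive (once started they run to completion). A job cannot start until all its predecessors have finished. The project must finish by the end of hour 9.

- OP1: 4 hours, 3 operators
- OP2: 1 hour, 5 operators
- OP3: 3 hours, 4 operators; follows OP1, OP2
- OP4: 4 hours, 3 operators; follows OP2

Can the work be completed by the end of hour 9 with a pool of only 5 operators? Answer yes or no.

The minimum achievable peak is 6; 5 < 6, so no feasible schedule stays within the cap.

no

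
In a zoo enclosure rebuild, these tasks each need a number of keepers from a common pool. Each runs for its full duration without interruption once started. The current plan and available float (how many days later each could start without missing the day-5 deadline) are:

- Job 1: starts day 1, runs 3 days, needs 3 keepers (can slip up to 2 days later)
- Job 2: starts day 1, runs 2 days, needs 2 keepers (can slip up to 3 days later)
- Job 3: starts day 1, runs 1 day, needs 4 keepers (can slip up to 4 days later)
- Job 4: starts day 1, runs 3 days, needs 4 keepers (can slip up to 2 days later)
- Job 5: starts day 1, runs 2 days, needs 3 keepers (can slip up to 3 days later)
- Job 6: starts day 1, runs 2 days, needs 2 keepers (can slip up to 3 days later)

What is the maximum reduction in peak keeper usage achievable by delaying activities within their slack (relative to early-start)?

Early-start peak: d1:18  d2:14  d3:7  d4:0  d5:0 ⇒ 18.
Leveled (Job 1@1, Job 2@1, Job 3@1, Job 4@2, Job 5@4, Job 6@3): d1:9  d2:9  d3:9  d4:9  d5:3 ⇒ 9.
Reduction 18 − 9 = 9.

9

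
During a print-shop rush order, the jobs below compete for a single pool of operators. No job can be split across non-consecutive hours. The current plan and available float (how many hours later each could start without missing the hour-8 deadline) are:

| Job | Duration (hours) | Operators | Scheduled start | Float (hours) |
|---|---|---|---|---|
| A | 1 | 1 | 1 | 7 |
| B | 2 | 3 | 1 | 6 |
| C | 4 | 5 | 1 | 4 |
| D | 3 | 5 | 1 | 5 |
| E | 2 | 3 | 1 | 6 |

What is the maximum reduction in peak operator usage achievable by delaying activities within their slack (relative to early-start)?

Early-start peak: h1:17  h2:16  h3:10  h4:5  h5:0  h6:0  h7:0  h8:0 ⇒ 17.
Leveled (A@1, B@1, C@2, D@6, E@3): h1:4  h2:8  h3:8  h4:8  h5:5  h6:5  h7:5  h8:5 ⇒ 8.
Reduction 17 − 8 = 9.

9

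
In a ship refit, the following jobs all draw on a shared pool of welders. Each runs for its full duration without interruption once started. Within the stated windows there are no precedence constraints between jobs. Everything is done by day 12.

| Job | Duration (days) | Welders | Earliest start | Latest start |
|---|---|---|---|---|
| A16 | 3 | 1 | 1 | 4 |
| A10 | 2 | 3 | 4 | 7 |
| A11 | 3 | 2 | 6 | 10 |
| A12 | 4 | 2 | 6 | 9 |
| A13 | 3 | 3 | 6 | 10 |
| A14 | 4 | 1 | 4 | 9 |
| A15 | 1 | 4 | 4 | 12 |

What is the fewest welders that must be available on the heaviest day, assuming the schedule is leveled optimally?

Early-start (A16@1, A10@4, A11@6, A12@6, A13@6, A14@4, A15@4) gives peak 8: d1:1  d2:1  d3:1  d4:8  d5:4  d6:8  d7:8  d8:7  d9:2  d10:0  d11:0  d12:0.
Shift A13→9, A15→12.
Schedule A16@1, A10@4, A11@6, A12@6, A13@9, A14@4, A15@12: d1:1  d2:1  d3:1  d4:4  d5:4  d6:5  d7:5  d8:4  d9:5  d10:3  d11:3  d12:4 — peak 5.

5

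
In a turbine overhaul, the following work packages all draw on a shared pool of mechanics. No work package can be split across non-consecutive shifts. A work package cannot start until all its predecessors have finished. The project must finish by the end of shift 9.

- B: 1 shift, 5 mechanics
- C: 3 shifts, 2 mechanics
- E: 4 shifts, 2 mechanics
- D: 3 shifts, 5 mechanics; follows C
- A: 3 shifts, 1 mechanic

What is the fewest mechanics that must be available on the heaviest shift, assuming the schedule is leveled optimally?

5

Early-start (B@1, C@1, E@1, D@4, A@1) gives peak 10: s1:10  s2:5  s3:5  s4:7  s5:5  s6:5  s7:0  s8:0  s9:0.
Shift C→2, E→2, D→6, A→2.
Schedule B@1, C@2, E@2, D@6, A@2: s1:5  s2:5  s3:5  s4:5  s5:2  s6:5  s7:5  s8:5  s9:0 — peak 5.
Total mechanic-shifts = 37 over 9 shifts ⇒ peak ≥ ⌈37/9⌉ = 5, so 5 is optimal.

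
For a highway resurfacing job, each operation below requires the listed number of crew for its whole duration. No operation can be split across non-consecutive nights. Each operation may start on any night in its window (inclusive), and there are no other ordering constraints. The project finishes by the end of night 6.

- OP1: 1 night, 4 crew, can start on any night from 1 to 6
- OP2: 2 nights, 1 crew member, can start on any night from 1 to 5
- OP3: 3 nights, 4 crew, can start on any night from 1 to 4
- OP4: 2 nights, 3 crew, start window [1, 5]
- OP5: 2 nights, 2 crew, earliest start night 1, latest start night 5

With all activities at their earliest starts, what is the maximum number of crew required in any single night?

14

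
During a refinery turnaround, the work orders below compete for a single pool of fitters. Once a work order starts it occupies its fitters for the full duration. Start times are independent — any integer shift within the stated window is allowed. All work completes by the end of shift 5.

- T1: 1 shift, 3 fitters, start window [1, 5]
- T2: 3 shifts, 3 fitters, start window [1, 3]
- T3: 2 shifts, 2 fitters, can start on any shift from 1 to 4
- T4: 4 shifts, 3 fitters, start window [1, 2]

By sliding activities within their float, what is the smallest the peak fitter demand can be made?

Early-start (T1@1, T2@1, T3@1, T4@1) gives peak 11: s1:11  s2:8  s3:6  s4:3  s5:0.
Shift T3→4, T4→2.
Schedule T1@1, T2@1, T3@4, T4@2: s1:6  s2:6  s3:6  s4:5  s5:5 — peak 6.
Total fitter-shifts = 28 over 5 shifts ⇒ peak ≥ ⌈28/5⌉ = 6, so 6 is optimal.

6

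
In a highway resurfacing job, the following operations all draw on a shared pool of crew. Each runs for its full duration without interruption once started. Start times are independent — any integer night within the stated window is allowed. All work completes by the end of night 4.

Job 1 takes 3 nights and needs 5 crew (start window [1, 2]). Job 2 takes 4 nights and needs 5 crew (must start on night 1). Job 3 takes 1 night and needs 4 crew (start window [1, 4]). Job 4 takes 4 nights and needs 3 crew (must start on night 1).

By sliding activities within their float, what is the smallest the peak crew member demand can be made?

13

Early-start (Job 1@1, Job 2@1, Job 3@1, Job 4@1) gives peak 17: n1:17  n2:13  n3:13  n4:8.
Shift Job 3→4.
Schedule Job 1@1, Job 2@1, Job 3@4, Job 4@1: n1:13  n2:13  n3:13  n4:12 — peak 13.
Total crew member-nights = 51 over 4 nights ⇒ peak ≥ ⌈51/4⌉ = 13, so 13 is optimal.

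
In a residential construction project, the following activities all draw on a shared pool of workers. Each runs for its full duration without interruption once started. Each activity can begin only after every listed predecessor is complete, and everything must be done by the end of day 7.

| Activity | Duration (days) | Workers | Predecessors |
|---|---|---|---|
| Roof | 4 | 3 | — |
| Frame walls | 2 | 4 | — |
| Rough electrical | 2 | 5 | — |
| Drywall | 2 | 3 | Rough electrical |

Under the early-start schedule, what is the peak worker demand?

Early-start schedule: Roof@1, Frame walls@1, Rough electrical@1, Drywall@3.
Load per day: day 1: 12, day 2: 12, day 3: 6, day 4: 6, day 5: 0, day 6: 0, day 7: 0.
Peak is 12.

12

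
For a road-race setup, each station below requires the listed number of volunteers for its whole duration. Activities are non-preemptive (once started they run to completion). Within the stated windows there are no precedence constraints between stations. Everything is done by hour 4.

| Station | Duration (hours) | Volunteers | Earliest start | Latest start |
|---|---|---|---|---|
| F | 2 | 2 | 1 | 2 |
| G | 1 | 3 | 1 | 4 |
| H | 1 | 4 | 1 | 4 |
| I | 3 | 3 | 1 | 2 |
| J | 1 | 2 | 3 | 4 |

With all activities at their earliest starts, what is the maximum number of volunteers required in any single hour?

Early-start schedule: F@1, G@1, H@1, I@1, J@3.
Load per hour: hour 1: 12, hour 2: 5, hour 3: 5, hour 4: 0.
Peak is 12.

12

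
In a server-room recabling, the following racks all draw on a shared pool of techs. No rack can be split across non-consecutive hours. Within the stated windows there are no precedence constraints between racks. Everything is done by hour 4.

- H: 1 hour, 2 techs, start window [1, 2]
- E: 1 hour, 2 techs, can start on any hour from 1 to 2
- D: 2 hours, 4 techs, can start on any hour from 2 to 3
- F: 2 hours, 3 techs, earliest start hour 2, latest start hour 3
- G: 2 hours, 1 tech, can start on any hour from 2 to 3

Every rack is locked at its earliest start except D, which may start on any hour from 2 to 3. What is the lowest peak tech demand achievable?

8

D@2: h1:4  h2:8  h3:8  h4:0 → peak 8
D@3: h1:4  h2:4  h3:8  h4:4 → peak 8
Best is D@2, peak 8.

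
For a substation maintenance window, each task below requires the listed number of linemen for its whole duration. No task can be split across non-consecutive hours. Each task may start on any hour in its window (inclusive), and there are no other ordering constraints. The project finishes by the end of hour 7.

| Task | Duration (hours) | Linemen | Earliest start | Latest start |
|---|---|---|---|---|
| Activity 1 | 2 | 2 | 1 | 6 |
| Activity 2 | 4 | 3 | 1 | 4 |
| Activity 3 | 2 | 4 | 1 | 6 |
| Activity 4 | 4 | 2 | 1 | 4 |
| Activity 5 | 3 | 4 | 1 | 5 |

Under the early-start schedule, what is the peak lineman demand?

15

Early-start schedule: Activity 1@1, Activity 2@1, Activity 3@1, Activity 4@1, Activity 5@1.
Load per hour: hour 1: 15, hour 2: 15, hour 3: 9, hour 4: 5, hour 5: 0, hour 6: 0, hour 7: 0.
Peak is 15.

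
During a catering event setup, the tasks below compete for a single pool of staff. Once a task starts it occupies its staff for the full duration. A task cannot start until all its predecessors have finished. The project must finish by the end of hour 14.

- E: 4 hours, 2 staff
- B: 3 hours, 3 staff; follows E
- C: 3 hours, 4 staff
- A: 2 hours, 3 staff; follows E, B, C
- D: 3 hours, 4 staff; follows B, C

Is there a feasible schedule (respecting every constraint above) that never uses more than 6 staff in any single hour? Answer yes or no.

yes

Schedule E@1, B@5, C@1, A@8, D@10: h1:6  h2:6  h3:6  h4:2  h5:3  h6:3  h7:3  h8:3  h9:3  h10:4  h11:4  h12:4  h13:0  h14:0 — peak 6 ≤ 6.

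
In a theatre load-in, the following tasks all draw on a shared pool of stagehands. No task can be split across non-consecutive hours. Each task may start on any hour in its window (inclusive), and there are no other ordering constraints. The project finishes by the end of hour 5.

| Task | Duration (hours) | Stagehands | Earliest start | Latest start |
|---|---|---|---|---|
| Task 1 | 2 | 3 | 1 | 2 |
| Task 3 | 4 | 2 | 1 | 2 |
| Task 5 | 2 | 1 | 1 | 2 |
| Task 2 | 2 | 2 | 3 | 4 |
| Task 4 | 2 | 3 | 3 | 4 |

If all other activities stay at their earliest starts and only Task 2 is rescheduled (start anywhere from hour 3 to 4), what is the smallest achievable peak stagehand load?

7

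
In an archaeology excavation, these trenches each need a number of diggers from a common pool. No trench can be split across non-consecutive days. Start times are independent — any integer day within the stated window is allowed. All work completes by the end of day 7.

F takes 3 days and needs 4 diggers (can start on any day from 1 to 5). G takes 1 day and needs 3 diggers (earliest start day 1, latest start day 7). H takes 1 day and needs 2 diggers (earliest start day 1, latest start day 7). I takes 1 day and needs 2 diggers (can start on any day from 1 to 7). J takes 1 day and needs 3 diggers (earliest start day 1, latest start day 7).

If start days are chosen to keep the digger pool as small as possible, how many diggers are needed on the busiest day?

Early-start (F@1, G@1, H@1, I@1, J@1) gives peak 14: d1:14  d2:4  d3:4  d4:0  d5:0  d6:0  d7:0.
Shift G→4, H→5, I→5, J→6.
Schedule F@1, G@4, H@5, I@5, J@6: d1:4  d2:4  d3:4  d4:3  d5:4  d6:3  d7:0 — peak 4.
Total digger-days = 22 over 7 days ⇒ peak ≥ ⌈22/7⌉ = 4, so 4 is optimal.

4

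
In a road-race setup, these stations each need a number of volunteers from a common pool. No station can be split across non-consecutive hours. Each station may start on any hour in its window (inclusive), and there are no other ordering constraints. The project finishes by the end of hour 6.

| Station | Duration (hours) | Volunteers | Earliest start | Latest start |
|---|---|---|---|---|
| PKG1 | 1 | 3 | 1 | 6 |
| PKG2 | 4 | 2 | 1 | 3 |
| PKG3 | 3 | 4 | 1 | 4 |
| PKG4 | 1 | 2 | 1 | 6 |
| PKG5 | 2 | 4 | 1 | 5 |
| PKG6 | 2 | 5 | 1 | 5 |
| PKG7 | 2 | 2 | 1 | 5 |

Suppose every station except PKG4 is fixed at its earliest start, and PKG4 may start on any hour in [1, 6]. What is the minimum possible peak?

PKG4@1: h1:22  h2:17  h3:6  h4:2  h5:0  h6:0 → peak 22
PKG4@2: h1:20  h2:19  h3:6  h4:2  h5:0  h6:0 → peak 20
PKG4@3: h1:20  h2:17  h3:8  h4:2  h5:0  h6:0 → peak 20
PKG4@4: h1:20  h2:17  h3:6  h4:4  h5:0  h6:0 → peak 20
PKG4@5: h1:20  h2:17  h3:6  h4:2  h5:2  h6:0 → peak 20
PKG4@6: h1:20  h2:17  h3:6  h4:2  h5:0  h6:2 → peak 20
Best is PKG4@2, peak 20.

20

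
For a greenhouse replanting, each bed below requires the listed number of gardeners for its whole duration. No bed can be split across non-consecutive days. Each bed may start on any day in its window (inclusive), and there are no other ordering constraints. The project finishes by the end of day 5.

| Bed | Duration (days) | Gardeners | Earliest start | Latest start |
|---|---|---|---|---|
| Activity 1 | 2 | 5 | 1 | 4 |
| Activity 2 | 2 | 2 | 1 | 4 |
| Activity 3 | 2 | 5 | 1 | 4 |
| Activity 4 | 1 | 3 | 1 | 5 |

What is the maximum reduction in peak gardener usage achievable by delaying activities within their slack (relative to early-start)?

8

Early-start peak: d1:15  d2:12  d3:0  d4:0  d5:0 ⇒ 15.
Leveled (Activity 1@1, Activity 2@1, Activity 3@3, Activity 4@5): d1:7  d2:7  d3:5  d4:5  d5:3 ⇒ 7.
Reduction 15 − 7 = 8.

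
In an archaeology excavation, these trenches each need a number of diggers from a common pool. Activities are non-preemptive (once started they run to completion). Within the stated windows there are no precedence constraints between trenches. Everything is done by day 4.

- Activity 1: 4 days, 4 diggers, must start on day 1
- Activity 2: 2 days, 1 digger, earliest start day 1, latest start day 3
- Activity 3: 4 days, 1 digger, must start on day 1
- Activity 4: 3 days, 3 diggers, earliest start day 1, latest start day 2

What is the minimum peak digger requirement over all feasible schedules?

9

Schedule Activity 1@1, Activity 2@1, Activity 3@1, Activity 4@1: d1:9  d2:9  d3:8  d4:5 — peak 9.
No arrangement of the 6 feasible schedules does better.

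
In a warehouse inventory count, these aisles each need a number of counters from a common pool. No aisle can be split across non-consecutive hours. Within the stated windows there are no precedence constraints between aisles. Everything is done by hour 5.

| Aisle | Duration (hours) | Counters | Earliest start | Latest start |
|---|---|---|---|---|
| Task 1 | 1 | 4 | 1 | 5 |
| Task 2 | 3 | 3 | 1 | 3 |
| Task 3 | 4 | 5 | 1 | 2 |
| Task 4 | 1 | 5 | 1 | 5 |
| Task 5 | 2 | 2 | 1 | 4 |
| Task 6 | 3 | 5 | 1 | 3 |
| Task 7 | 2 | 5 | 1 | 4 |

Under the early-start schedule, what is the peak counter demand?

29

Early-start schedule: Task 1@1, Task 2@1, Task 3@1, Task 4@1, Task 5@1, Task 6@1, Task 7@1.
Load per hour: hour 1: 29, hour 2: 20, hour 3: 13, hour 4: 5, hour 5: 0.
Peak is 29.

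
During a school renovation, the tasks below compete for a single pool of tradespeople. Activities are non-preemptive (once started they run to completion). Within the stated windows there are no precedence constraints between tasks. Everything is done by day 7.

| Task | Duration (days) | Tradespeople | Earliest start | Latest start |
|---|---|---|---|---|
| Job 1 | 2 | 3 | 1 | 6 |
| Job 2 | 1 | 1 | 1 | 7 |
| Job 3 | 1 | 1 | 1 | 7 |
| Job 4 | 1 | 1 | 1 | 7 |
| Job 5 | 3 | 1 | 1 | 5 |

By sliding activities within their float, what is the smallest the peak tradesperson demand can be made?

Early-start (Job 1@1, Job 2@1, Job 3@1, Job 4@1, Job 5@1) gives peak 7: d1:7  d2:4  d3:1  d4:0  d5:0  d6:0  d7:0.
Shift Job 2→3, Job 3→3, Job 4→3, Job 5→4.
Schedule Job 1@1, Job 2@3, Job 3@3, Job 4@3, Job 5@4: d1:3  d2:3  d3:3  d4:1  d5:1  d6:1  d7:0 — peak 3.

3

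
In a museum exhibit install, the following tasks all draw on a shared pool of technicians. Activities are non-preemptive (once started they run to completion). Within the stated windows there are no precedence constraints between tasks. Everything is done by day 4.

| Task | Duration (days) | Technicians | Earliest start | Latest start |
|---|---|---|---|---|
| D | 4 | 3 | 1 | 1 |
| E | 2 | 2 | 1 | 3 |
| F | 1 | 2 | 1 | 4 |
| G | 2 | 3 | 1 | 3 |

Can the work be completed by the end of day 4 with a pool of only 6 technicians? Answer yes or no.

no

The minimum achievable peak is 7; 6 < 7, so no feasible schedule stays within the cap.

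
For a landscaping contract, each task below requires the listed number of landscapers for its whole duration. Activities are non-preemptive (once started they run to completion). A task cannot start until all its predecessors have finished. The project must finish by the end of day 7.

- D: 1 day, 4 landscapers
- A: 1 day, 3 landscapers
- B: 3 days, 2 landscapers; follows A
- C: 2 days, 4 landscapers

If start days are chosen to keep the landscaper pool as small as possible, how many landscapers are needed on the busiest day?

Early-start (D@1, A@1, B@2, C@1) gives peak 11: d1:11  d2:6  d3:2  d4:2  d5:0  d6:0  d7:0.
Shift A→2, B→3, C→6.
Schedule D@1, A@2, B@3, C@6: d1:4  d2:3  d3:2  d4:2  d5:2  d6:4  d7:4 — peak 4.

4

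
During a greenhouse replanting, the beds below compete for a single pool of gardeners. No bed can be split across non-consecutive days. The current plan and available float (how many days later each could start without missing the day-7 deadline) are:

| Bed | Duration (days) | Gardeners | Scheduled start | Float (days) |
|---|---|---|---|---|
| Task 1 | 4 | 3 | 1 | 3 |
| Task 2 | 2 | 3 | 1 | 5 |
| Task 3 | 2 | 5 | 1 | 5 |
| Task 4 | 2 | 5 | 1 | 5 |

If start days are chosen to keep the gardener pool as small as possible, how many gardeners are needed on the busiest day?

Early-start (Task 1@1, Task 2@1, Task 3@1, Task 4@1) gives peak 16: d1:16  d2:16  d3:3  d4:3  d5:0  d6:0  d7:0.
Shift Task 3→3, Task 4→5.
Schedule Task 1@1, Task 2@1, Task 3@3, Task 4@5: d1:6  d2:6  d3:8  d4:8  d5:5  d6:5  d7:0 — peak 8.

8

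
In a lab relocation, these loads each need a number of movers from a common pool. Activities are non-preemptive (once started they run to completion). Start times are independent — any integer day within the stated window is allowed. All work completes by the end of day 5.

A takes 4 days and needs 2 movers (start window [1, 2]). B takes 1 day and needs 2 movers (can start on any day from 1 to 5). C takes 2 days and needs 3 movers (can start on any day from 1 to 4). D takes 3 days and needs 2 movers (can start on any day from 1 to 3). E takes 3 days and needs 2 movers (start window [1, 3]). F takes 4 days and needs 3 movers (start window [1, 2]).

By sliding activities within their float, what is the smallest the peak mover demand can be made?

Early-start (A@1, B@1, C@1, D@1, E@1, F@1) gives peak 14: d1:14  d2:12  d3:9  d4:5  d5:0.
Shift D→3, E→3, F→2.
Schedule A@1, B@1, C@1, D@3, E@3, F@2: d1:7  d2:8  d3:9  d4:9  d5:7 — peak 9.

9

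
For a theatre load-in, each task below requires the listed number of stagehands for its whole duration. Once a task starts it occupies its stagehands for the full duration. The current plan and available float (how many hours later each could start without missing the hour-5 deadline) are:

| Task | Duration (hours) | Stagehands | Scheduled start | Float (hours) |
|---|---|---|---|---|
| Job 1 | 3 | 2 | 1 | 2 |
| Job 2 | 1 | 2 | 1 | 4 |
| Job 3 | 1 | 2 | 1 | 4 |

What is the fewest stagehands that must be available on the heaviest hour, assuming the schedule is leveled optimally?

2

Early-start (Job 1@1, Job 2@1, Job 3@1) gives peak 6: h1:6  h2:2  h3:2  h4:0  h5:0.
Shift Job 2→4, Job 3→5.
Schedule Job 1@1, Job 2@4, Job 3@5: h1:2  h2:2  h3:2  h4:2  h5:2 — peak 2.
Total stagehand-hours = 10 over 5 hours ⇒ peak ≥ ⌈10/5⌉ = 2, so 2 is optimal.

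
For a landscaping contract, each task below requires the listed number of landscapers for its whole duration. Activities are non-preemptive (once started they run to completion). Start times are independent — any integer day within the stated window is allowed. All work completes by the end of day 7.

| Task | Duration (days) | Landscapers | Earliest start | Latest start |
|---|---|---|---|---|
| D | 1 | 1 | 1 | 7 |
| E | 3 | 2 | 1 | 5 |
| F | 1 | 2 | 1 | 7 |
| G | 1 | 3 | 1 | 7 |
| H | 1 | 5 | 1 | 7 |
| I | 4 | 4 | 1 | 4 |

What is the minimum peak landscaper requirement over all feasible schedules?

Early-start (D@1, E@1, F@1, G@1, H@1, I@1) gives peak 17: d1:17  d2:6  d3:6  d4:4  d5:0  d6:0  d7:0.
Shift G→2, H→7, I→3.
Schedule D@1, E@1, F@1, G@2, H@7, I@3: d1:5  d2:5  d3:6  d4:4  d5:4  d6:4  d7:5 — peak 6.

6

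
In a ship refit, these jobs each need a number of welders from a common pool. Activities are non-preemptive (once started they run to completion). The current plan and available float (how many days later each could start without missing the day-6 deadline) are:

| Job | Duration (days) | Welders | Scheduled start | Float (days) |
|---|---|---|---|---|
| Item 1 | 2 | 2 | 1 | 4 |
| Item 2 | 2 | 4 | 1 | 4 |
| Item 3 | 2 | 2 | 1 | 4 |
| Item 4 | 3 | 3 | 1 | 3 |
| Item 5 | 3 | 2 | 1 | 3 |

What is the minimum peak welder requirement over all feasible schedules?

Early-start (Item 1@1, Item 2@1, Item 3@1, Item 4@1, Item 5@1) gives peak 13: d1:13  d2:13  d3:5  d4:0  d5:0  d6:0.
Shift Item 2→5, Item 3→3, Item 5→4.
Schedule Item 1@1, Item 2@5, Item 3@3, Item 4@1, Item 5@4: d1:5  d2:5  d3:5  d4:4  d5:6  d6:6 — peak 6.
Total welder-days = 31 over 6 days ⇒ peak ≥ ⌈31/6⌉ = 6, so 6 is optimal.

6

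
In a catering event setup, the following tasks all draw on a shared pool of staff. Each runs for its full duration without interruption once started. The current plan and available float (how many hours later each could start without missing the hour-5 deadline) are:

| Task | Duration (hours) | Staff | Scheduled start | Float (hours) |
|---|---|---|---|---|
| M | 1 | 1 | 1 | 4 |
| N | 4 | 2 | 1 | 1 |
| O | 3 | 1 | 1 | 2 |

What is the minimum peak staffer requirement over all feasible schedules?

Early-start (M@1, N@1, O@1) gives peak 4: h1:4  h2:3  h3:3  h4:2  h5:0.
Shift O→2.
Schedule M@1, N@1, O@2: h1:3  h2:3  h3:3  h4:3  h5:0 — peak 3.
Total staffer-hours = 12 over 5 hours ⇒ peak ≥ ⌈12/5⌉ = 3, so 3 is optimal.

3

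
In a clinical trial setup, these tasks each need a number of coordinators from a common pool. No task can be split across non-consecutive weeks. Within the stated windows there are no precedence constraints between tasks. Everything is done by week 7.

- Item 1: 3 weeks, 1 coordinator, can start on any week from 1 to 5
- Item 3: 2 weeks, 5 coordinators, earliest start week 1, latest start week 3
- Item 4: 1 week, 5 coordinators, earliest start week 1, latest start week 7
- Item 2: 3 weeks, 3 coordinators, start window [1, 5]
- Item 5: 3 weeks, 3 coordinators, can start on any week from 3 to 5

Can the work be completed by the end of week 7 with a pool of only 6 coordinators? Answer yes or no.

yes

Schedule Item 1@1, Item 3@1, Item 4@3, Item 2@4, Item 5@4: w1:6  w2:6  w3:6  w4:6  w5:6  w6:6  w7:0 — peak 6 ≤ 6.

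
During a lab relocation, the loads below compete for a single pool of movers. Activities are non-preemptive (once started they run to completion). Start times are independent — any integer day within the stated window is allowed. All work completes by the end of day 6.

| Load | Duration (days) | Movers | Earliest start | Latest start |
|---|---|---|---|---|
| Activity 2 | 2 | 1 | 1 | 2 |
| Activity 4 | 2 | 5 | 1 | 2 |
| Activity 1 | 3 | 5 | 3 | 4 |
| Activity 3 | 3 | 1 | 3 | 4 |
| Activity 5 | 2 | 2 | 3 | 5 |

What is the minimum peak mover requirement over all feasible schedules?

Schedule Activity 2@1, Activity 4@1, Activity 1@3, Activity 3@3, Activity 5@3: d1:6  d2:6  d3:8  d4:8  d5:6  d6:0 — peak 8.

8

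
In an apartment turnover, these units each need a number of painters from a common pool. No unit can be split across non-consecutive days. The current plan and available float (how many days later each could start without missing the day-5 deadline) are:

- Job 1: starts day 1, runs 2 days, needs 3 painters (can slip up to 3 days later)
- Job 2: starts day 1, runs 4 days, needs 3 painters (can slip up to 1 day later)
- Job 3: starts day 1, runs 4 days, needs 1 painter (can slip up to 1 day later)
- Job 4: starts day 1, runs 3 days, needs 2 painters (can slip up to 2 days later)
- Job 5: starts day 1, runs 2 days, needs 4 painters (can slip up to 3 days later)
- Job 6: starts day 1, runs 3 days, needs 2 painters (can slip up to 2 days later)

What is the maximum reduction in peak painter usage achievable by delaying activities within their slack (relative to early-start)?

Early-start peak: d1:15  d2:15  d3:8  d4:4  d5:0 ⇒ 15.
Leveled (Job 1@1, Job 2@1, Job 3@1, Job 4@1, Job 5@4, Job 6@3): d1:9  d2:9  d3:8  d4:10  d5:6 ⇒ 10.
Reduction 15 − 10 = 5.

5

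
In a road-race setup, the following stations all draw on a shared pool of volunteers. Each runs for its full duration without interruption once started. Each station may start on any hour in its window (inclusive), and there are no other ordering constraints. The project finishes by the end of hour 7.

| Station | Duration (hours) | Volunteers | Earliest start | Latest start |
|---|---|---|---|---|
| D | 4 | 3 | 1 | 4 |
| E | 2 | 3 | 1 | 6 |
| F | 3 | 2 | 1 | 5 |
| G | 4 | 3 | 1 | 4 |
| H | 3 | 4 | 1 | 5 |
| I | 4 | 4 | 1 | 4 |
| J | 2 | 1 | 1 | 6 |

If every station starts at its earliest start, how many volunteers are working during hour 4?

At early start, hour 4 has: D, G, I.
Demand: 3 + 3 + 4 = 10.

10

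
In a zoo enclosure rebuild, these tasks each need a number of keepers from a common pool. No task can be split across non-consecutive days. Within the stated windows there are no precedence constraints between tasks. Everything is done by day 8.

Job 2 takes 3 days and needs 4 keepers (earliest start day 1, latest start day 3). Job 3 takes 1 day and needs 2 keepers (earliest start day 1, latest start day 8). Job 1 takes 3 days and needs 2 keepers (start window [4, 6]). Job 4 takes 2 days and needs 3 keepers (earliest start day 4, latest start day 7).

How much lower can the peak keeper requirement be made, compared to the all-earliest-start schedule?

2

Early-start peak: d1:6  d2:4  d3:4  d4:5  d5:5  d6:2  d7:0  d8:0 ⇒ 6.
Leveled (Job 2@1, Job 3@4, Job 1@4, Job 4@7): d1:4  d2:4  d3:4  d4:4  d5:2  d6:2  d7:3  d8:3 ⇒ 4.
Reduction 6 − 4 = 2.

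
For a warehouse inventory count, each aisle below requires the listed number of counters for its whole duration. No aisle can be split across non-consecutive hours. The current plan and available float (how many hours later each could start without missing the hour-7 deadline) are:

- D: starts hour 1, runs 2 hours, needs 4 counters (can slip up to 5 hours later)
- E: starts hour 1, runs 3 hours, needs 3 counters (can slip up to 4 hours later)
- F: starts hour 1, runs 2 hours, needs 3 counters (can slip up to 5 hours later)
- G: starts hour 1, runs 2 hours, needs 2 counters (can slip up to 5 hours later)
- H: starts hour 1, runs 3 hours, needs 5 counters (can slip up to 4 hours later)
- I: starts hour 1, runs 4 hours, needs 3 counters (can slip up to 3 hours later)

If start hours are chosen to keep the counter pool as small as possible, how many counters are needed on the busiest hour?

8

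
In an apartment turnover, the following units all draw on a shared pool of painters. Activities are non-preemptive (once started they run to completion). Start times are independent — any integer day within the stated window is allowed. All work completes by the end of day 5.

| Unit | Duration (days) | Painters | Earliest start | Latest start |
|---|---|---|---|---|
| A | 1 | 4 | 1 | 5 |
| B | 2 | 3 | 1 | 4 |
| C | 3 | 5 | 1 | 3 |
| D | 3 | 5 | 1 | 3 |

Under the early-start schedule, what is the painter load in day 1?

17

At early start, day 1 has: A, B, C, D.
Demand: 4 + 3 + 5 + 5 = 17.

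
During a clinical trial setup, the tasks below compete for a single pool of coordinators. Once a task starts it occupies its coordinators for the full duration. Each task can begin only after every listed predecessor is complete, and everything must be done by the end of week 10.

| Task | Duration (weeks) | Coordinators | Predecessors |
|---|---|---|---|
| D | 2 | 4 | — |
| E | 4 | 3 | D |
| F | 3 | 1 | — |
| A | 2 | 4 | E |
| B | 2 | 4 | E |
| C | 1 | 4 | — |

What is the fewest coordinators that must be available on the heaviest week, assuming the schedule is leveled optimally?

Early-start (D@1, E@3, F@1, A@7, B@7, C@1) gives peak 9: w1:9  w2:5  w3:4  w4:3  w5:3  w6:3  w7:8  w8:8  w9:0  w10:0.
Shift B→9, C→4.
Schedule D@1, E@3, F@1, A@7, B@9, C@4: w1:5  w2:5  w3:4  w4:7  w5:3  w6:3  w7:4  w8:4  w9:4  w10:4 — peak 7.

7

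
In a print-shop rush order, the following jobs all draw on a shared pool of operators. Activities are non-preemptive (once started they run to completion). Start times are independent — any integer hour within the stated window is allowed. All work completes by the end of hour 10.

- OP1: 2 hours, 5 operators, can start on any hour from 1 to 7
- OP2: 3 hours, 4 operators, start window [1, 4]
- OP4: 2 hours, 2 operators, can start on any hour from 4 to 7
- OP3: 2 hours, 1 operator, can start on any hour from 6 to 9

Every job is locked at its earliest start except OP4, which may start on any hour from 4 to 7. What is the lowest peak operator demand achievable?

OP4@4: h1:9  h2:9  h3:4  h4:2  h5:2  h6:1  h7:1  h8:0  h9:0  h10:0 → peak 9
OP4@5: h1:9  h2:9  h3:4  h4:0  h5:2  h6:3  h7:1  h8:0  h9:0  h10:0 → peak 9
OP4@6: h1:9  h2:9  h3:4  h4:0  h5:0  h6:3  h7:3  h8:0  h9:0  h10:0 → peak 9
OP4@7: h1:9  h2:9  h3:4  h4:0  h5:0  h6:1  h7:3  h8:2  h9:0  h10:0 → peak 9
Best is OP4@4, peak 9.

9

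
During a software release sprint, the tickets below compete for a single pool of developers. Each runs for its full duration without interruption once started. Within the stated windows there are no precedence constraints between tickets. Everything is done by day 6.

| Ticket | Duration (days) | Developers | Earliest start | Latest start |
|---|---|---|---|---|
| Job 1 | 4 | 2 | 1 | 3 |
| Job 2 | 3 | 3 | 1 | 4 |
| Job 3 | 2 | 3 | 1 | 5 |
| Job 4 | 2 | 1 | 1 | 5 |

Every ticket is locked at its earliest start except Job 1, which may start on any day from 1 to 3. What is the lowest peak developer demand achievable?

Job 1@1: d1:9  d2:9  d3:5  d4:2  d5:0  d6:0 → peak 9
Job 1@2: d1:7  d2:9  d3:5  d4:2  d5:2  d6:0 → peak 9
Job 1@3: d1:7  d2:7  d3:5  d4:2  d5:2  d6:2 → peak 7
Best is Job 1@3, peak 7.

7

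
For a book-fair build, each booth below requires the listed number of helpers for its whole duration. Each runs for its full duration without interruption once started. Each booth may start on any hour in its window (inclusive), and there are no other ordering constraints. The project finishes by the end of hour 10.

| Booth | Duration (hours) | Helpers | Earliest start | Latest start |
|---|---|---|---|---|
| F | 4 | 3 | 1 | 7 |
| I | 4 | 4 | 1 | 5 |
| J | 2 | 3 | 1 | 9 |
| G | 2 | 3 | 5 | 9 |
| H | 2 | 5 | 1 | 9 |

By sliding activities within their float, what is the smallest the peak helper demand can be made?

6

Early-start (F@1, I@1, J@1, G@5, H@1) gives peak 15: h1:15  h2:15  h3:7  h4:7  h5:3  h6:3  h7:0  h8:0  h9:0  h10:0.
Shift F→5, J→5, G→7, H→9.
Schedule F@5, I@1, J@5, G@7, H@9: h1:4  h2:4  h3:4  h4:4  h5:6  h6:6  h7:6  h8:6  h9:5  h10:5 — peak 6.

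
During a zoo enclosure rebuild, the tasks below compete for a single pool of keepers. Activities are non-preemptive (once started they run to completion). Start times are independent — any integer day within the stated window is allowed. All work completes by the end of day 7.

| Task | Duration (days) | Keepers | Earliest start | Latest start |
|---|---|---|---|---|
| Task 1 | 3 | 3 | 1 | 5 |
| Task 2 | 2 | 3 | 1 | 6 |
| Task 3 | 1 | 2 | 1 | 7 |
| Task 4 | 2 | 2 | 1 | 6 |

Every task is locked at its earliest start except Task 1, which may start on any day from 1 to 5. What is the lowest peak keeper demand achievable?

Task 1@1: d1:10  d2:8  d3:3  d4:0  d5:0  d6:0  d7:0 → peak 10
Task 1@2: d1:7  d2:8  d3:3  d4:3  d5:0  d6:0  d7:0 → peak 8
Task 1@3: d1:7  d2:5  d3:3  d4:3  d5:3  d6:0  d7:0 → peak 7
Task 1@4: d1:7  d2:5  d3:0  d4:3  d5:3  d6:3  d7:0 → peak 7
Task 1@5: d1:7  d2:5  d3:0  d4:0  d5:3  d6:3  d7:3 → peak 7
Best is Task 1@3, peak 7.

7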